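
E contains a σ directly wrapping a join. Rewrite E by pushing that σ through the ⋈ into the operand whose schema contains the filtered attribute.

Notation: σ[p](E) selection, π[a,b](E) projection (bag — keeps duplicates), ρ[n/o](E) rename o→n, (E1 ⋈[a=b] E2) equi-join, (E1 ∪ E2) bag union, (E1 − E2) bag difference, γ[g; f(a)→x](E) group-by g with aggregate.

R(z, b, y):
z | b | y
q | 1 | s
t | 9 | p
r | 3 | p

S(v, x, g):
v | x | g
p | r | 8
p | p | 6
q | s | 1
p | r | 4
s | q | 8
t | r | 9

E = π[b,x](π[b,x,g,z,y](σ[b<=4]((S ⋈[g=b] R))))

σ filters on b, owned by the right side.
E' = π[b,x](π[b,x,g,z,y]((S ⋈[g=b] σ[b<=4](R))))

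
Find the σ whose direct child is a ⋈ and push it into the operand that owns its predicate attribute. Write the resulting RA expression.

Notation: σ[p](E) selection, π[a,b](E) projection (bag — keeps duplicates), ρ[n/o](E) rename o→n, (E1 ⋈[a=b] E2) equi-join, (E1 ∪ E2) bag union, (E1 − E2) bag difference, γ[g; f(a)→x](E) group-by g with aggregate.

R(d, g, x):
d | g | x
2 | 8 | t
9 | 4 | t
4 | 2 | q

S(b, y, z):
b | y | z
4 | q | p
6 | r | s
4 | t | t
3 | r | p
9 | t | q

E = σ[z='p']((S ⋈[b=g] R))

σ filters on z, owned by the left side.
E' = (σ[z='p'](S) ⋈[b=g] R)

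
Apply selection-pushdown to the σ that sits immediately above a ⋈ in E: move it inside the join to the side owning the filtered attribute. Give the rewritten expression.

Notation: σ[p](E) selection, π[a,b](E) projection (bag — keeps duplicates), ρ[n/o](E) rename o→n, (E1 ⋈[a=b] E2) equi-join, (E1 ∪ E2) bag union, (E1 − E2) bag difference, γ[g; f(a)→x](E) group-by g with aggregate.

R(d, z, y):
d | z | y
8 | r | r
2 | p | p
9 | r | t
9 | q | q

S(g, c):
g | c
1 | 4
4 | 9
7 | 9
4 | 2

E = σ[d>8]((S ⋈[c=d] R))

σ filters on d, owned by the right side.
E' = (S ⋈[c=d] σ[d>8](R))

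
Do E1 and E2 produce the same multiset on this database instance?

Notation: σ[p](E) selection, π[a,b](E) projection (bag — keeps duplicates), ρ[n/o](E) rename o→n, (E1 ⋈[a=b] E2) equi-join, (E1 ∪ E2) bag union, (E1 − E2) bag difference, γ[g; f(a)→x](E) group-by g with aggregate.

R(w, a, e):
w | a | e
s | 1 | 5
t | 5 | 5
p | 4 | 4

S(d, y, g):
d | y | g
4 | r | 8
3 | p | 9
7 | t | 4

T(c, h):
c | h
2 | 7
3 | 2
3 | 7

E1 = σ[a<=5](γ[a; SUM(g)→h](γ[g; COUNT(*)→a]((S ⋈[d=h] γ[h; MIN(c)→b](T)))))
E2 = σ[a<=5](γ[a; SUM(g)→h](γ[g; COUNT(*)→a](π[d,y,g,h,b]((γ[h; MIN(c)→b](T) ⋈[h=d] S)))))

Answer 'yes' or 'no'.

E1 stepwise |·|:
  S → 3
  T → 3
  γ[h; MIN(c)→b](T) → 2
  (S ⋈[d=h] γ[h; MIN(c)→b](T)) → 1
  γ[g; COUNT(*)→a]((S ⋈[d=h] γ[h; MIN(c)→b](T))) → 1
  γ[a; SUM(g)→h](γ[g; COUNT(*)→a]((S ⋈[d=h] γ[h; MIN(c)→b](T)))) → 1
  σ[a<=5](γ[a; SUM(g)→h](γ[g; COUNT(*)→a]((S ⋈[d=h] γ[h; MIN(c)→b](T))))) → 1
E2 stepwise |·|:
  T → 3
  γ[h; MIN(c)→b](T) → 2
  S → 3
  (γ[h; MIN(c)→b](T) ⋈[h=d] S) → 1
  π[d,y,g,h,b]((γ[h; MIN(c)→b](T) ⋈[h=d] S)) → 1
  γ[g; COUNT(*)→a](π[d,y,g,h,b]((γ[h; MIN(c)→b](T) ⋈[h=d] S))) → 1
  γ[a; SUM(g)→h](γ[g; COUNT(*)→a](π[d,y,g,h,b]((γ[h; MIN(c)→b](T) ⋈[h=d] S)))) → 1
  σ[a<=5](γ[a; SUM(g)→h](γ[g; COUNT(*)→a](π[d,y,g,h,b]((γ[h; MIN(c)→b](T) ⋈[h=d] S))))) → 1

E1 and E2 produce the same multiset:
a | h
1 | 4

yes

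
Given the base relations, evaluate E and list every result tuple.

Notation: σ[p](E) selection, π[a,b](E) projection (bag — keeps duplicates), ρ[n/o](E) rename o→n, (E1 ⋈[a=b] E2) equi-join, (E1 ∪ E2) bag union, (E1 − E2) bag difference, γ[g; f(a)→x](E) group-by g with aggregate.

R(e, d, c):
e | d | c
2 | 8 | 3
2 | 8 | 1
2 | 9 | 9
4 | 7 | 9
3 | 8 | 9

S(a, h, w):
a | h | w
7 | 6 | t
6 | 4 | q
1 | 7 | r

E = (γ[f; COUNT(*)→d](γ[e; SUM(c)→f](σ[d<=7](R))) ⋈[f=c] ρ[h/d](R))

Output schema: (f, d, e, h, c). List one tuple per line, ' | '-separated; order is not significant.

Subexpression sizes:
  R → 5
  σ[d<=7](R) → 1
  γ[e; SUM(c)→f](σ[d<=7](R)) → 1
  γ[f; COUNT(*)→d](γ[e; SUM(c)→f](σ[d<=7](R))) → 1
  R → 5
  ρ[h/d](R) → 5
  (γ[f; COUNT(*)→d](γ[e; SUM(c)→f](σ[d<=7](R))) ⋈[f=c] ρ[h/d](R)) → 3

== RESULT ==
f | d | e | h | c
9 | 1 | 2 | 9 | 9
9 | 1 | 3 | 8 | 9
9 | 1 | 4 | 7 | 9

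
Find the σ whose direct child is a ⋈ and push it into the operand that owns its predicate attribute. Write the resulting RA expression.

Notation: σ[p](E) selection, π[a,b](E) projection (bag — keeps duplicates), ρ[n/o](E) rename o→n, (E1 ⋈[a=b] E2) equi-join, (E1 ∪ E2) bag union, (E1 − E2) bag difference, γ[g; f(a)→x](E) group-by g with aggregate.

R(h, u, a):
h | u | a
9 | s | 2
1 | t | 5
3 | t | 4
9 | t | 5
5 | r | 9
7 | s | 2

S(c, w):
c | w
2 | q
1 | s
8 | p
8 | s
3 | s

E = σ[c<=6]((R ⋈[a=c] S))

σ filters on c, owned by the right side.
E' = (R ⋈[a=c] σ[c<=6](S))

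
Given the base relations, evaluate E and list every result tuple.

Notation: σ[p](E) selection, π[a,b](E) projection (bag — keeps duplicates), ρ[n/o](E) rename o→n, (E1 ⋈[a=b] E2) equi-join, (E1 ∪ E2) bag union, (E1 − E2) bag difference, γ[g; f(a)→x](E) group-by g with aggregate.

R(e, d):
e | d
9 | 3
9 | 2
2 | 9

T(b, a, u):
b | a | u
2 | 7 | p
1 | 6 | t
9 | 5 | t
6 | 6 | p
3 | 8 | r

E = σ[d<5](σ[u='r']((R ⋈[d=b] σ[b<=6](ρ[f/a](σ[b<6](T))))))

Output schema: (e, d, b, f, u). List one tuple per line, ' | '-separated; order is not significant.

Row counts bottom-up:
  R → 3
  T → 5
  σ[b<6](T) → 3
  ρ[f/a](σ[b<6](T)) → 3
  σ[b<=6](ρ[f/a](σ[b<6](T))) → 3
  (R ⋈[d=b] σ[b<=6](ρ[f/a](σ[b<6](T)))) → 2
  σ[u='r']((R ⋈[d=b] σ[b<=6](ρ[f/a](σ[b<6](T))))) → 1
  σ[d<5](σ[u='r']((R ⋈[d=b] σ[b<=6](ρ[f/a](σ[b<6](T)))))) → 1

== RESULT ==
e | d | b | f | u
9 | 3 | 3 | 8 | r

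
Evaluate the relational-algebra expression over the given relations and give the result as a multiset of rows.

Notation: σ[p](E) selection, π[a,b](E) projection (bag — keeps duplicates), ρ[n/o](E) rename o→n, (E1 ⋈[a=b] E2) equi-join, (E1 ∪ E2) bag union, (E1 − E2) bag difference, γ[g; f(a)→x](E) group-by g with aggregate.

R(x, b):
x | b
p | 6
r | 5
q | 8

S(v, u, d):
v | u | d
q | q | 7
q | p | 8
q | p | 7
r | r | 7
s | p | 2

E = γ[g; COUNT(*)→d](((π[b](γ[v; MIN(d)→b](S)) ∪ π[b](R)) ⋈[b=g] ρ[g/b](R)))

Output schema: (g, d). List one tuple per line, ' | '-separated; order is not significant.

Row counts bottom-up:
  S → 5
  γ[v; MIN(d)→b](S) → 3
  π[b](γ[v; MIN(d)→b](S)) → 3
  R → 3
  π[b](R) → 3
  (π[b](γ[v; MIN(d)→b](S)) ∪ π[b](R)) → 6
  R → 3
  ρ[g/b](R) → 3
  ((π[b](γ[v; MIN(d)→b](S)) ∪ π[b](R)) ⋈[b=g] ρ[g/b](R)) → 3
  γ[g; COUNT(*)→d](((π[b](γ[v; MIN(d)→b](S)) ∪ π[b](R)) ⋈[b=g] ρ[g/b](R))) → 3

== RESULT ==
g | d
5 | 1
6 | 1
8 | 1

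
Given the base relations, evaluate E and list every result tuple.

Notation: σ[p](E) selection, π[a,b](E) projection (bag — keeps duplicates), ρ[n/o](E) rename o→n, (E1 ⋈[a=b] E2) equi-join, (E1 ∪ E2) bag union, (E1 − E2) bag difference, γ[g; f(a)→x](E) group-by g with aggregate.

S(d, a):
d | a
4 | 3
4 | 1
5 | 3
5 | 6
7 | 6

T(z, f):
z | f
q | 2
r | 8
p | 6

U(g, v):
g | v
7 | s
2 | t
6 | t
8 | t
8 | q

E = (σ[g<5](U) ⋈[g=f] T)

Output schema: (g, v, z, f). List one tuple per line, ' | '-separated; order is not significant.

Stepwise |·|:
  U → 5
  σ[g<5](U) → 1
  T → 3
  (σ[g<5](U) ⋈[g=f] T) → 1

== RESULT ==
g | v | z | f
2 | t | q | 2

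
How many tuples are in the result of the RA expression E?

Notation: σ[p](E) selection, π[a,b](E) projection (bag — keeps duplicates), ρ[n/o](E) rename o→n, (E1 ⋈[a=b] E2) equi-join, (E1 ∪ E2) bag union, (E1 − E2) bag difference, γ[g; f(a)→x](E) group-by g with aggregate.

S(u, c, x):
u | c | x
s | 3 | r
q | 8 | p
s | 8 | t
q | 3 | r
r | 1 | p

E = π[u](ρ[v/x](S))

Per-node cardinality:
  S → 5
  ρ[v/x](S) → 5
  π[u](ρ[v/x](S)) → 5

|E| = 5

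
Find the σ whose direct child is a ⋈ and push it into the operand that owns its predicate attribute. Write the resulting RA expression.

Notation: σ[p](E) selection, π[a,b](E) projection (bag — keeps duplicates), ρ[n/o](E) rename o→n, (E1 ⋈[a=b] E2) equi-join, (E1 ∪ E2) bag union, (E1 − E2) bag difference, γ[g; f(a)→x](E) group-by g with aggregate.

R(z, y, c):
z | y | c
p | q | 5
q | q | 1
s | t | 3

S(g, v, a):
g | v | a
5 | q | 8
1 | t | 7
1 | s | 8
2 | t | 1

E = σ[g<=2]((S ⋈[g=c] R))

σ filters on g, owned by the left side.
E' = (σ[g<=2](S) ⋈[g=c] R)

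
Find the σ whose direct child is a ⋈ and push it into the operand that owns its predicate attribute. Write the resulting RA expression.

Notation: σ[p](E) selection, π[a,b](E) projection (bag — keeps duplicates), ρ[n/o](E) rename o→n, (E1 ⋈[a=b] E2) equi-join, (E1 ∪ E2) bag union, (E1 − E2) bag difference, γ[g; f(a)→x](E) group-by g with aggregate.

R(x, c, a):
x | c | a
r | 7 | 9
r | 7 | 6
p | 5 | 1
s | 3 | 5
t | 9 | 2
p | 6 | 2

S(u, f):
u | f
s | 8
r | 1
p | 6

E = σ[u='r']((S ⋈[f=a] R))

σ filters on u, owned by the left side.
E' = (σ[u='r'](S) ⋈[f=a] R)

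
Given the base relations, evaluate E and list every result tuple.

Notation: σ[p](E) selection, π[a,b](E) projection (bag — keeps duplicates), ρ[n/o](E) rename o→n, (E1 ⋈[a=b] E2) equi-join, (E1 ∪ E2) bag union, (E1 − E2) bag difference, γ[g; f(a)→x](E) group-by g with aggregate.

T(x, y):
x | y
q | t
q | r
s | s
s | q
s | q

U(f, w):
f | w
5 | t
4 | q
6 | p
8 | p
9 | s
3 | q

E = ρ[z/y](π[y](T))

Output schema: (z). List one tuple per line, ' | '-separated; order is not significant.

Row counts bottom-up:
  T → 5
  π[y](T) → 5
  ρ[z/y](π[y](T)) → 5

== RESULT ==
z
q
q
r
s
t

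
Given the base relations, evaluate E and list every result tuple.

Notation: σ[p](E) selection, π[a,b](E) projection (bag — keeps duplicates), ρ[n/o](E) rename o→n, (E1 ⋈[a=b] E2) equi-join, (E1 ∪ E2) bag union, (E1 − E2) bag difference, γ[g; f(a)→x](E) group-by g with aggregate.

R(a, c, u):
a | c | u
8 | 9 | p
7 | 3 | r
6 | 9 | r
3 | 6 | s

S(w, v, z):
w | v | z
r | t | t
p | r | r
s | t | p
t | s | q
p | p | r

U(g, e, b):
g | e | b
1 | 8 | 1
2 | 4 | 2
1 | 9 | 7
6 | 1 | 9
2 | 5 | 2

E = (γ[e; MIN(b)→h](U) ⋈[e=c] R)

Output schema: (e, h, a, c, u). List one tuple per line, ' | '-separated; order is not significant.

Row counts bottom-up:
  U → 5
  γ[e; MIN(b)→h](U) → 5
  R → 4
  (γ[e; MIN(b)→h](U) ⋈[e=c] R) → 2

== RESULT ==
e | h | a | c | u
9 | 7 | 6 | 9 | r
9 | 7 | 8 | 9 | p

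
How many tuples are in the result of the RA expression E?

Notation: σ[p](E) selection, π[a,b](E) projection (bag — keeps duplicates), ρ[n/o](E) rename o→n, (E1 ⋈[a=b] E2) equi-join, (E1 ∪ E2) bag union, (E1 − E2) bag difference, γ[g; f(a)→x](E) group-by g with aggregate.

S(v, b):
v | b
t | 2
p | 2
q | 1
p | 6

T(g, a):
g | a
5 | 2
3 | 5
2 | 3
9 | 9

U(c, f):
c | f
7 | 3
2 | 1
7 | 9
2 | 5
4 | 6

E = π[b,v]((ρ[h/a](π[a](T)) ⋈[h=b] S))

Row counts bottom-up:
  T → 4
  π[a](T) → 4
  ρ[h/a](π[a](T)) → 4
  S → 4
  (ρ[h/a](π[a](T)) ⋈[h=b] S) → 2
  π[b,v]((ρ[h/a](π[a](T)) ⋈[h=b] S)) → 2

|E| = 2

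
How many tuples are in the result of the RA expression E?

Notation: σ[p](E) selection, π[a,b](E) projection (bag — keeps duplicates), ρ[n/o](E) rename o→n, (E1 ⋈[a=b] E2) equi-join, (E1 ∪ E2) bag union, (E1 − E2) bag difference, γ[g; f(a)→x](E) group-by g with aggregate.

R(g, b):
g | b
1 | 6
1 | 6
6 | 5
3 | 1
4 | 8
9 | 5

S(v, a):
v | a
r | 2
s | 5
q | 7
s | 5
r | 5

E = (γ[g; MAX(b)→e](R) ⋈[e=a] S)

Subexpression sizes:
  R → 6
  γ[g; MAX(b)→e](R) → 5
  S → 5
  (γ[g; MAX(b)→e](R) ⋈[e=a] S) → 6

|E| = 6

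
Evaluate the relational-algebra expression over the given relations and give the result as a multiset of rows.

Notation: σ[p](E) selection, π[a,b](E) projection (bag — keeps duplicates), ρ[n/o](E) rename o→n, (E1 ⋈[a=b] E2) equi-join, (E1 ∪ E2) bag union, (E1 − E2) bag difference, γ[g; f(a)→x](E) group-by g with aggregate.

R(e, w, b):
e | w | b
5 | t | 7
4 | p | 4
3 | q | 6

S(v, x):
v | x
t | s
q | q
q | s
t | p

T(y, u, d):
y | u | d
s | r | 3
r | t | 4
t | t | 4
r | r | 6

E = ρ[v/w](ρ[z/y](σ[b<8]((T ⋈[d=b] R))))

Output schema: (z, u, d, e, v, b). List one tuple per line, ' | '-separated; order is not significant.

Subexpression sizes:
  T → 4
  R → 3
  (T ⋈[d=b] R) → 3
  σ[b<8]((T ⋈[d=b] R)) → 3
  ρ[z/y](σ[b<8]((T ⋈[d=b] R))) → 3
  ρ[v/w](ρ[z/y](σ[b<8]((T ⋈[d=b] R)))) → 3

== RESULT ==
z | u | d | e | v | b
r | r | 6 | 3 | q | 6
r | t | 4 | 4 | p | 4
t | t | 4 | 4 | p | 4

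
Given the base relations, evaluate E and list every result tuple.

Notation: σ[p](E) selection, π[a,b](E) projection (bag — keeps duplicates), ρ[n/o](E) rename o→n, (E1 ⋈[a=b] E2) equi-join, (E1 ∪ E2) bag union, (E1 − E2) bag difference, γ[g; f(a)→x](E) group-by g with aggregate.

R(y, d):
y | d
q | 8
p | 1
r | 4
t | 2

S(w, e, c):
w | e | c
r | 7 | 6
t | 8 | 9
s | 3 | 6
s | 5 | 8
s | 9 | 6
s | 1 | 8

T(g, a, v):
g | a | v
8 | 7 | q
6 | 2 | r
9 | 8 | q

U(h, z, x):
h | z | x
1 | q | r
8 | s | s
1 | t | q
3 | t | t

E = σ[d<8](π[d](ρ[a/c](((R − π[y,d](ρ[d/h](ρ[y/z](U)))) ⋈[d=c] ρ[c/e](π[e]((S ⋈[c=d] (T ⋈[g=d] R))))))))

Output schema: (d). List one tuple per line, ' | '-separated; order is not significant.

Subexpression sizes:
  R → 4
  U → 4
  ρ[y/z](U) → 4
  ρ[d/h](ρ[y/z](U)) → 4
  π[y,d](ρ[d/h](ρ[y/z](U))) → 4
  (R − π[y,d](ρ[d/h](ρ[y/z](U)))) → 4
  S → 6
  T → 3
  R → 4
  (T ⋈[g=d] R) → 1
  (S ⋈[c=d] (T ⋈[g=d] R)) → 2
  π[e]((S ⋈[c=d] (T ⋈[g=d] R))) → 2
  ρ[c/e](π[e]((S ⋈[c=d] (T ⋈[g=d] R)))) → 2
  ((R − π[y,d](ρ[d/h](ρ[y/z](U)))) ⋈[d=c] ρ[c/e](π[e]((S ⋈[c=d] (T ⋈[g=d] R))))) → 1
  ρ[a/c](((R − π[y,d](ρ[d/h](ρ[y/z](U)))) ⋈[d=c] ρ[c/e](π[e]((S ⋈[c=d] (T ⋈[g=d] R)))))) → 1
  π[d](ρ[a/c](((R − π[y,d](ρ[d/h](ρ[y/z](U)))) ⋈[d=c] ρ[c/e](π[e]((S ⋈[c=d] (T ⋈[g=d] R))))))) → 1
  σ[d<8](π[d](ρ[a/c](((R − π[y,d](ρ[d/h](ρ[y/z](U)))) ⋈[d=c] ρ[c/e](π[e]((S ⋈[c=d] (T ⋈[g=d] R)))))))) → 1

== RESULT ==
d
1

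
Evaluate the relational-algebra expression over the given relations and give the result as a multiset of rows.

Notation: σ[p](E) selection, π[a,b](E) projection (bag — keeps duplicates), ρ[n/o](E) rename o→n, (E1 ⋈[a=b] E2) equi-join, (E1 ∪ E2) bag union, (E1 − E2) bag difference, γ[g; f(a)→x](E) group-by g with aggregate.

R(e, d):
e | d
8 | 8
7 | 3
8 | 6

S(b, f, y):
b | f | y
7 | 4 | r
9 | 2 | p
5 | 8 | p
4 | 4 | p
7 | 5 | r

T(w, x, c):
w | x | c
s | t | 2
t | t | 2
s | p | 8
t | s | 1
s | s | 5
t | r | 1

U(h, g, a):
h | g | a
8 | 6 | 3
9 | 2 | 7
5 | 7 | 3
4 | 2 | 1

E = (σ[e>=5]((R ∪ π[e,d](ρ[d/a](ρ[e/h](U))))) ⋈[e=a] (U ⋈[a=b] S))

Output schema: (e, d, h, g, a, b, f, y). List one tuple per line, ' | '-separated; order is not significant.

Row counts bottom-up:
  R → 3
  U → 4
  ρ[e/h](U) → 4
  ρ[d/a](ρ[e/h](U)) → 4
  π[e,d](ρ[d/a](ρ[e/h](U))) → 4
  (R ∪ π[e,d](ρ[d/a](ρ[e/h](U)))) → 7
  σ[e>=5]((R ∪ π[e,d](ρ[d/a](ρ[e/h](U))))) → 6
  U → 4
  S → 5
  (U ⋈[a=b] S) → 2
  (σ[e>=5]((R ∪ π[e,d](ρ[d/a](ρ[e/h](U))))) ⋈[e=a] (U ⋈[a=b] S)) → 2

== RESULT ==
e | d | h | g | a | b | f | y
7 | 3 | 9 | 2 | 7 | 7 | 4 | r
7 | 3 | 9 | 2 | 7 | 7 | 5 | r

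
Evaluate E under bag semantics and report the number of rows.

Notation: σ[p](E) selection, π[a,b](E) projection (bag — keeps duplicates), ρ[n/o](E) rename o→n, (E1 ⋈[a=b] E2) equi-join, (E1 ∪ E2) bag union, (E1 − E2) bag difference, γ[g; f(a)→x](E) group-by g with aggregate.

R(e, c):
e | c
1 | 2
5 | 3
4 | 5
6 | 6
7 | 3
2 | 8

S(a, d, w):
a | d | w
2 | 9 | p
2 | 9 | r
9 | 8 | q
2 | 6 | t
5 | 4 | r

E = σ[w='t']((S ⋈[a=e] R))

Subexpression sizes:
  S → 5
  R → 6
  (S ⋈[a=e] R) → 4
  σ[w='t']((S ⋈[a=e] R)) → 1

|E| = 1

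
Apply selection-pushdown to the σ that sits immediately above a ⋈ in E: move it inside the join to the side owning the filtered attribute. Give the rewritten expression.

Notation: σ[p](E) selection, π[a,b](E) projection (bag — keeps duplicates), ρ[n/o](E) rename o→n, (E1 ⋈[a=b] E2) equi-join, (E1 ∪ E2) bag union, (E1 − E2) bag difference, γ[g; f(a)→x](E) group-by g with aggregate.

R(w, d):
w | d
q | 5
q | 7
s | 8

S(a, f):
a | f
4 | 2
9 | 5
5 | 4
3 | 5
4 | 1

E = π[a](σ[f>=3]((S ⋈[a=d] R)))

σ filters on f, owned by the left side.
E' = π[a]((σ[f>=3](S) ⋈[a=d] R))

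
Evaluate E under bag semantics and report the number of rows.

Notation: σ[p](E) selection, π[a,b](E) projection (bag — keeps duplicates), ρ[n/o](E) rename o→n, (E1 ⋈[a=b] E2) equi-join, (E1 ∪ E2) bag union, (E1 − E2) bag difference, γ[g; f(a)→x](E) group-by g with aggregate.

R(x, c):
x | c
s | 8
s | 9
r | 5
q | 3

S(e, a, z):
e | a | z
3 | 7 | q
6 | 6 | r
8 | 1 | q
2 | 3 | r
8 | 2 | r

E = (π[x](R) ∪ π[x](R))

Per-node cardinality:
  R → 4
  π[x](R) → 4
  R → 4
  π[x](R) → 4
  (π[x](R) ∪ π[x](R)) → 8

|E| = 8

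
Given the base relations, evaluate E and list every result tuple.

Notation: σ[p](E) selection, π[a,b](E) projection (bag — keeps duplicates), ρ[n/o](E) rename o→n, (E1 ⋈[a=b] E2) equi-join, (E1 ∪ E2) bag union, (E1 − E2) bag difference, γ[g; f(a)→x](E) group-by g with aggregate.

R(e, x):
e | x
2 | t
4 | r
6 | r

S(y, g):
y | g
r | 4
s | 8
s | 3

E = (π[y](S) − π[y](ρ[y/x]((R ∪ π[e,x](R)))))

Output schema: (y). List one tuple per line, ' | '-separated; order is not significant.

Stepwise |·|:
  S → 3
  π[y](S) → 3
  R → 3
  R → 3
  π[e,x](R) → 3
  (R ∪ π[e,x](R)) → 6
  ρ[y/x]((R ∪ π[e,x](R))) → 6
  π[y](ρ[y/x]((R ∪ π[e,x](R)))) → 6
  (π[y](S) − π[y](ρ[y/x]((R ∪ π[e,x](R))))) → 2

== RESULT ==
y
s
s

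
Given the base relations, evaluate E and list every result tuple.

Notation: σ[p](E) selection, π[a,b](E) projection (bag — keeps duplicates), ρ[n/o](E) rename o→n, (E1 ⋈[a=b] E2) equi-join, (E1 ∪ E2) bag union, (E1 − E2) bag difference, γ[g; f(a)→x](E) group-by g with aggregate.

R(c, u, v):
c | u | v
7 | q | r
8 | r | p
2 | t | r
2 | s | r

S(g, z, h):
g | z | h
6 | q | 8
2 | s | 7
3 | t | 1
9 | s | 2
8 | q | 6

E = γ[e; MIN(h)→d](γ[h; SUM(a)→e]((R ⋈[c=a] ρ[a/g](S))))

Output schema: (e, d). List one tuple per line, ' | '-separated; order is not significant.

Stepwise |·|:
  R → 4
  S → 5
  ρ[a/g](S) → 5
  (R ⋈[c=a] ρ[a/g](S)) → 3
  γ[h; SUM(a)→e]((R ⋈[c=a] ρ[a/g](S))) → 2
  γ[e; MIN(h)→d](γ[h; SUM(a)→e]((R ⋈[c=a] ρ[a/g](S)))) → 2

== RESULT ==
e | d
4 | 7
8 | 6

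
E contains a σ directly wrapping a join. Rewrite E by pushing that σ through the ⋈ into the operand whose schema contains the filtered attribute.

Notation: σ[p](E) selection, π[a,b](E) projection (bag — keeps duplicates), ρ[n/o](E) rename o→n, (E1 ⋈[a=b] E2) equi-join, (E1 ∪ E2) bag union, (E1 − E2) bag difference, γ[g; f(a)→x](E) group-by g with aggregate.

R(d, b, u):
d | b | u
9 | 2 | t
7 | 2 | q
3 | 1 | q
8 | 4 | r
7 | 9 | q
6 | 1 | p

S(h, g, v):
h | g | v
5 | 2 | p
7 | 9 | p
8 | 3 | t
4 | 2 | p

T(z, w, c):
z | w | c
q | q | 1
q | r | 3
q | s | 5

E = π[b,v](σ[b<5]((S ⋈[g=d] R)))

σ filters on b, owned by the right side.
E' = π[b,v]((S ⋈[g=d] σ[b<5](R)))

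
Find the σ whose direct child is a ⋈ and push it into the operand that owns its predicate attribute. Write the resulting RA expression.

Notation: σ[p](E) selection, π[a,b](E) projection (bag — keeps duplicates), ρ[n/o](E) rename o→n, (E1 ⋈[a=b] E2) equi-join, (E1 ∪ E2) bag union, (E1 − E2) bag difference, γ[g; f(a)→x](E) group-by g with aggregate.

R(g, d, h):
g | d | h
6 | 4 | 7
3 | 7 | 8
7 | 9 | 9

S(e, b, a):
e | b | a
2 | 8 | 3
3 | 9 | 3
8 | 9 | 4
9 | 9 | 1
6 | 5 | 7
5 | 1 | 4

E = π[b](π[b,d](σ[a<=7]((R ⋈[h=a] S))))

σ filters on a, owned by the right side.
E' = π[b](π[b,d]((R ⋈[h=a] σ[a<=7](S))))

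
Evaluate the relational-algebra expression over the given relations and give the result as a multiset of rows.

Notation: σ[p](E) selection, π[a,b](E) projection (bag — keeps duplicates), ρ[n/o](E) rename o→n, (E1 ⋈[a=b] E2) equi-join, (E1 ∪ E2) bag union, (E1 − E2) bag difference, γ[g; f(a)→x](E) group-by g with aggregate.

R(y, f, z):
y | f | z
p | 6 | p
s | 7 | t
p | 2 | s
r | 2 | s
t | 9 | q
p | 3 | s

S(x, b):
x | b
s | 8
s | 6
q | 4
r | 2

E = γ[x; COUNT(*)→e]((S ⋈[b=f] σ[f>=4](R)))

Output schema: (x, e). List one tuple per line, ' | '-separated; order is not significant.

Subexpression sizes:
  S → 4
  R → 6
  σ[f>=4](R) → 3
  (S ⋈[b=f] σ[f>=4](R)) → 1
  γ[x; COUNT(*)→e]((S ⋈[b=f] σ[f>=4](R))) → 1

== RESULT ==
x | e
s | 1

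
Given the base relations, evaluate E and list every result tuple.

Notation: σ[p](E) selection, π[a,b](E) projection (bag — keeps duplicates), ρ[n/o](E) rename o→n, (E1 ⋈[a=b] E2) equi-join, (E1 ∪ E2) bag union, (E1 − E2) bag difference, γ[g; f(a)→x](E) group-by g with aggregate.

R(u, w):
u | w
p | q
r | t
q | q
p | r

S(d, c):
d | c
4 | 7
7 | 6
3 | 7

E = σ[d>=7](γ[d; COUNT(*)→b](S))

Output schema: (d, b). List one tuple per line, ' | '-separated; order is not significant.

Per-node cardinality:
  S → 3
  γ[d; COUNT(*)→b](S) → 3
  σ[d>=7](γ[d; COUNT(*)→b](S)) → 1

== RESULT ==
d | b
7 | 1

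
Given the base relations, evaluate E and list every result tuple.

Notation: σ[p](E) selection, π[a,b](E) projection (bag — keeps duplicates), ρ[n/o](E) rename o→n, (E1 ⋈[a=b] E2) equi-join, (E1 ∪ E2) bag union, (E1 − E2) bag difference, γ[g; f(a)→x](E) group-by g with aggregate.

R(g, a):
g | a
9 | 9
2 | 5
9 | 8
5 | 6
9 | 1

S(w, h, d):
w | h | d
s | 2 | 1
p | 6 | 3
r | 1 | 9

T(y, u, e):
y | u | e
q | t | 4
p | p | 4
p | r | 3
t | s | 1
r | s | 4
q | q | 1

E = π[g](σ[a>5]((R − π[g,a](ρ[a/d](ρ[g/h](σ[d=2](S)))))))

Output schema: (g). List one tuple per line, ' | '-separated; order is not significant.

Per-node cardinality:
  R → 5
  S → 3
  σ[d=2](S) → 0
  ρ[g/h](σ[d=2](S)) → 0
  ρ[a/d](ρ[g/h](σ[d=2](S))) → 0
  π[g,a](ρ[a/d](ρ[g/h](σ[d=2](S)))) → 0
  (R − π[g,a](ρ[a/d](ρ[g/h](σ[d=2](S))))) → 5
  σ[a>5]((R − π[g,a](ρ[a/d](ρ[g/h](σ[d=2](S)))))) → 3
  π[g](σ[a>5]((R − π[g,a](ρ[a/d](ρ[g/h](σ[d=2](S))))))) → 3

== RESULT ==
g
5
9
9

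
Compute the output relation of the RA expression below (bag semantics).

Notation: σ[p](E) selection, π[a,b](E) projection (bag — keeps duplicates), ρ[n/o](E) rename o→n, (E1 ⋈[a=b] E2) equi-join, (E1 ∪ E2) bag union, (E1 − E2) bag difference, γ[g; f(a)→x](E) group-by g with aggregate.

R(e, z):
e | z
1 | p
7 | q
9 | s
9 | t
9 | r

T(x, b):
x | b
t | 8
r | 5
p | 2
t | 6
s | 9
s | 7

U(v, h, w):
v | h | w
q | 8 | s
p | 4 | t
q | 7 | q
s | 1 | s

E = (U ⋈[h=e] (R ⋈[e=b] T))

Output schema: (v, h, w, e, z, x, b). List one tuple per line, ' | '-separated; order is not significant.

Stepwise |·|:
  U → 4
  R → 5
  T → 6
  (R ⋈[e=b] T) → 4
  (U ⋈[h=e] (R ⋈[e=b] T)) → 1

== RESULT ==
v | h | w | e | z | x | b
q | 7 | q | 7 | q | s | 7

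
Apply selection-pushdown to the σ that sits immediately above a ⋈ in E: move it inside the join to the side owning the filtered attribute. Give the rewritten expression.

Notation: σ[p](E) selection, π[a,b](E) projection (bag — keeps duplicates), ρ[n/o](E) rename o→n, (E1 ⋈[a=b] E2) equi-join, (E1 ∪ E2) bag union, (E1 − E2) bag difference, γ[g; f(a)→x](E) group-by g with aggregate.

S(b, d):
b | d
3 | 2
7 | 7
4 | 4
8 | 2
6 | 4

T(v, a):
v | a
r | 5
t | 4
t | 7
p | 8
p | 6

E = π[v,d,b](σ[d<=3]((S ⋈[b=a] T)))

σ filters on d, owned by the left side.
E' = π[v,d,b]((σ[d<=3](S) ⋈[b=a] T))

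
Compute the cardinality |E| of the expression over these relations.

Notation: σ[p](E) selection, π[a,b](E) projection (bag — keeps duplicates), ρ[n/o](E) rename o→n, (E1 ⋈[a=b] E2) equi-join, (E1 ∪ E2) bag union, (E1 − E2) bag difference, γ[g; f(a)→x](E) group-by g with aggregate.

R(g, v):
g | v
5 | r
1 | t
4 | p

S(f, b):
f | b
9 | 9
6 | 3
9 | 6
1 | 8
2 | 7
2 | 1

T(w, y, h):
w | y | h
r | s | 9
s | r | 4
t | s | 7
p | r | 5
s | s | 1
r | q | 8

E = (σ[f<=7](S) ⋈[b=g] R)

Per-node cardinality:
  S → 6
  σ[f<=7](S) → 4
  R → 3
  (σ[f<=7](S) ⋈[b=g] R) → 1

|E| = 1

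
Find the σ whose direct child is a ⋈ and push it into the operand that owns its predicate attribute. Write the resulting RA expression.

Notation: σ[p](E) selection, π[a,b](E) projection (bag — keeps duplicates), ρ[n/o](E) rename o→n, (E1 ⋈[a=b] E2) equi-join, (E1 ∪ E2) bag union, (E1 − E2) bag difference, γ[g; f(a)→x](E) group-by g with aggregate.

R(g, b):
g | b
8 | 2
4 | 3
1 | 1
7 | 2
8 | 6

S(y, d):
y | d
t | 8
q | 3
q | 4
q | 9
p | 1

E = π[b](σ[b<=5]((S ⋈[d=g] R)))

σ filters on b, owned by the right side.
E' = π[b]((S ⋈[d=g] σ[b<=5](R)))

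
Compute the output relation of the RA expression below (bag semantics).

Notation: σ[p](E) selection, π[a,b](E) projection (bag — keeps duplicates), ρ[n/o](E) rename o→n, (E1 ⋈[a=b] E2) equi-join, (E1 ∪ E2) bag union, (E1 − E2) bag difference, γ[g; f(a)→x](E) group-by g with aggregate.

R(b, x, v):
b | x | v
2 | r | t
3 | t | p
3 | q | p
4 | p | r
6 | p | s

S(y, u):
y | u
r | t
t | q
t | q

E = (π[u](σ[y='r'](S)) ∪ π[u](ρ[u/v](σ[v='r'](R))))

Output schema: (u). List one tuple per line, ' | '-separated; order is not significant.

Subexpression sizes:
  S → 3
  σ[y='r'](S) → 1
  π[u](σ[y='r'](S)) → 1
  R → 5
  σ[v='r'](R) → 1
  ρ[u/v](σ[v='r'](R)) → 1
  π[u](ρ[u/v](σ[v='r'](R))) → 1
  (π[u](σ[y='r'](S)) ∪ π[u](ρ[u/v](σ[v='r'](R)))) → 2

== RESULT ==
u
r
t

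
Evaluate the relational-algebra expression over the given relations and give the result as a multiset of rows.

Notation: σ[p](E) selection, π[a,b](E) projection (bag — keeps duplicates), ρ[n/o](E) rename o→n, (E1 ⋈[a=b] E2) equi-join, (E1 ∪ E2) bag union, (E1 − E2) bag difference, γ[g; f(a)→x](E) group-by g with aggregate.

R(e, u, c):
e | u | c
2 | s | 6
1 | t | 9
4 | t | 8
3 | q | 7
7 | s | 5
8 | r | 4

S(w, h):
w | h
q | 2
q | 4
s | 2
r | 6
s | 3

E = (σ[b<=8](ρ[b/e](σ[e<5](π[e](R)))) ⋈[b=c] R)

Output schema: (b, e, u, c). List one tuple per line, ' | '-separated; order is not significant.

Per-node cardinality:
  R → 6
  π[e](R) → 6
  σ[e<5](π[e](R)) → 4
  ρ[b/e](σ[e<5](π[e](R))) → 4
  σ[b<=8](ρ[b/e](σ[e<5](π[e](R)))) → 4
  R → 6
  (σ[b<=8](ρ[b/e](σ[e<5](π[e](R)))) ⋈[b=c] R) → 1

== RESULT ==
b | e | u | c
4 | 8 | r | 4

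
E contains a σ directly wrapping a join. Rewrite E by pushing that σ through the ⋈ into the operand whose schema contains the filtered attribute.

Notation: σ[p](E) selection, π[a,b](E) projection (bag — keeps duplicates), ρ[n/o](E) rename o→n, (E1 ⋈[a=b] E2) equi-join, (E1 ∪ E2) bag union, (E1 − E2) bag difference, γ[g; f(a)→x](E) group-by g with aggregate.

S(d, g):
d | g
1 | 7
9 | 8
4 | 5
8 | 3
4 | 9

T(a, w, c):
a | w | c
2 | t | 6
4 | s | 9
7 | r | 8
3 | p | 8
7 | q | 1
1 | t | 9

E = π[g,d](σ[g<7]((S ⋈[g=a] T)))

σ filters on g, owned by the left side.
E' = π[g,d]((σ[g<7](S) ⋈[g=a] T))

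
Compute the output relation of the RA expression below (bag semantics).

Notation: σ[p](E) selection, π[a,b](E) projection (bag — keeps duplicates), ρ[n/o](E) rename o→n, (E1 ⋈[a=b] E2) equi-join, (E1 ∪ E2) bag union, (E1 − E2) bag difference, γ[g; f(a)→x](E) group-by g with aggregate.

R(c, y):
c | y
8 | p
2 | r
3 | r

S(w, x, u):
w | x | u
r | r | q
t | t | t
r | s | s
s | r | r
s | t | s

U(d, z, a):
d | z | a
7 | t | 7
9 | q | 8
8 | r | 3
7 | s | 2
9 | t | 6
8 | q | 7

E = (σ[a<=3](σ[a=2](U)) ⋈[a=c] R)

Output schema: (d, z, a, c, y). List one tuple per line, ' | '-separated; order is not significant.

Per-node cardinality:
  U → 6
  σ[a=2](U) → 1
  σ[a<=3](σ[a=2](U)) → 1
  R → 3
  (σ[a<=3](σ[a=2](U)) ⋈[a=c] R) → 1

== RESULT ==
d | z | a | c | y
7 | s | 2 | 2 | r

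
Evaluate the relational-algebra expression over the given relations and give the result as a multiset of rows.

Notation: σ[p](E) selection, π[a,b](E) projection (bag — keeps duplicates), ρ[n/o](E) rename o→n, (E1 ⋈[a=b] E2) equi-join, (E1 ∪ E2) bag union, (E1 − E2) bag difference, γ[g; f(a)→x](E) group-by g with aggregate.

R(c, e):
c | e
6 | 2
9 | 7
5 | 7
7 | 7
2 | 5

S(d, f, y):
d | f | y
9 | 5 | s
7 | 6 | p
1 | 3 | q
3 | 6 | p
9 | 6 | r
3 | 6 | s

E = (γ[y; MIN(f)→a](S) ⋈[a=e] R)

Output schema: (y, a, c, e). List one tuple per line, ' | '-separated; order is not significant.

Stepwise |·|:
  S → 6
  γ[y; MIN(f)→a](S) → 4
  R → 5
  (γ[y; MIN(f)→a](S) ⋈[a=e] R) → 1

== RESULT ==
y | a | c | e
s | 5 | 2 | 5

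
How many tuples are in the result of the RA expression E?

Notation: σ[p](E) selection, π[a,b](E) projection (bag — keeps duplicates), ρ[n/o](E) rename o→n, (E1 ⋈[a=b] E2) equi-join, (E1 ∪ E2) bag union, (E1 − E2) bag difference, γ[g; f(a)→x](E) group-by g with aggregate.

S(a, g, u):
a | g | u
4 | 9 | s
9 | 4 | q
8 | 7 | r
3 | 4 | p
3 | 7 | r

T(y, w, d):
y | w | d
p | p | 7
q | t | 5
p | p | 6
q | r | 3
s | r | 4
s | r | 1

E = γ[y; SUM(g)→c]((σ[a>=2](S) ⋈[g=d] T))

Subexpression sizes:
  S → 5
  σ[a>=2](S) → 5
  T → 6
  (σ[a>=2](S) ⋈[g=d] T) → 4
  γ[y; SUM(g)→c]((σ[a>=2](S) ⋈[g=d] T)) → 2

|E| = 2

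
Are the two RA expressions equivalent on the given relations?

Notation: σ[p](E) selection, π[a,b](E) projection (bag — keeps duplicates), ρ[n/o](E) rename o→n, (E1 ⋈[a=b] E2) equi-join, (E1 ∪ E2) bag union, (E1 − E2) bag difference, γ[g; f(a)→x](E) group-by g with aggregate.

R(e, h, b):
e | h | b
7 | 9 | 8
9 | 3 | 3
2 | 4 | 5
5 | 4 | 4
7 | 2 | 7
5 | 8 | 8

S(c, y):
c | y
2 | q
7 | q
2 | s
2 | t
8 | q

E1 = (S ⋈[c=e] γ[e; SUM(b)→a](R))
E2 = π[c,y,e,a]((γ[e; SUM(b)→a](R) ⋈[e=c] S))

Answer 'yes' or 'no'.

E1 per-node cardinality:
  S → 5
  R → 6
  γ[e; SUM(b)→a](R) → 4
  (S ⋈[c=e] γ[e; SUM(b)→a](R)) → 4
E2 per-node cardinality:
  R → 6
  γ[e; SUM(b)→a](R) → 4
  S → 5
  (γ[e; SUM(b)→a](R) ⋈[e=c] S) → 4
  π[c,y,e,a]((γ[e; SUM(b)→a](R) ⋈[e=c] S)) → 4

E1 and E2 produce the same multiset:
c | y | e | a
2 | q | 2 | 5
2 | s | 2 | 5
2 | t | 2 | 5
7 | q | 7 | 15

yes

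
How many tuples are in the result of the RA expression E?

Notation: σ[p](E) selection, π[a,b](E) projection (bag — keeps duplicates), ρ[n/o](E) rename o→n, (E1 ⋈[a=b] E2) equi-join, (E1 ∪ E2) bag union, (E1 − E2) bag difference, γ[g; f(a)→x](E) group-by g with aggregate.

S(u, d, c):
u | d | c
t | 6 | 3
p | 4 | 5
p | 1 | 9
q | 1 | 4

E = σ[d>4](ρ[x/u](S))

Subexpression sizes:
  S → 4
  ρ[x/u](S) → 4
  σ[d>4](ρ[x/u](S)) → 1

|E| = 1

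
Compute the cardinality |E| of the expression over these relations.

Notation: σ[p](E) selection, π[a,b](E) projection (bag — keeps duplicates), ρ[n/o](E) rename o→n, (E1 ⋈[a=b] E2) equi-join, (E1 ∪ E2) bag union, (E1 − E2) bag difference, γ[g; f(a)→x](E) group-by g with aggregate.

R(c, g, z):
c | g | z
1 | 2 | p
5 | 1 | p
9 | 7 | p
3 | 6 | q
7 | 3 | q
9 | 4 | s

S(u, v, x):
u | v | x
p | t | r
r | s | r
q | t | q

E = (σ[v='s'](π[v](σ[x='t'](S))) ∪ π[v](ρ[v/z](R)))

Stepwise |·|:
  S → 3
  σ[x='t'](S) → 0
  π[v](σ[x='t'](S)) → 0
  σ[v='s'](π[v](σ[x='t'](S))) → 0
  R → 6
  ρ[v/z](R) → 6
  π[v](ρ[v/z](R)) → 6
  (σ[v='s'](π[v](σ[x='t'](S))) ∪ π[v](ρ[v/z](R))) → 6

|E| = 6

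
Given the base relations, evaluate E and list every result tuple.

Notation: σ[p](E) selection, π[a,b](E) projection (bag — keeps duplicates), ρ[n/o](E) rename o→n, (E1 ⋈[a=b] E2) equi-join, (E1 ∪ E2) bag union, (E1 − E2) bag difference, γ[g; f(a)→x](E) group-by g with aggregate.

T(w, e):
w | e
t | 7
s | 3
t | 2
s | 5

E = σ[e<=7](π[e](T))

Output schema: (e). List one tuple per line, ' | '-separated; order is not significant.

Stepwise |·|:
  T → 4
  π[e](T) → 4
  σ[e<=7](π[e](T)) → 4

== RESULT ==
e
2
3
5
7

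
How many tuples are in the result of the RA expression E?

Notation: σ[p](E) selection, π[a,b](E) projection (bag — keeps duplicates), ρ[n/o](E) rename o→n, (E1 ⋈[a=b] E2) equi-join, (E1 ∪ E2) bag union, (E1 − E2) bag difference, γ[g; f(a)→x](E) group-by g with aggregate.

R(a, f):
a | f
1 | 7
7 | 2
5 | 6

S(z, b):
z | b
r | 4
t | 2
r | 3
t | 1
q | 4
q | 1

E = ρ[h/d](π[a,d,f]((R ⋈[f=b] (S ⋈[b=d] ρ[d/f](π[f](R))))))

Row counts bottom-up:
  R → 3
  S → 6
  R → 3
  π[f](R) → 3
  ρ[d/f](π[f](R)) → 3
  (S ⋈[b=d] ρ[d/f](π[f](R))) → 1
  (R ⋈[f=b] (S ⋈[b=d] ρ[d/f](π[f](R)))) → 1
  π[a,d,f]((R ⋈[f=b] (S ⋈[b=d] ρ[d/f](π[f](R))))) → 1
  ρ[h/d](π[a,d,f]((R ⋈[f=b] (S ⋈[b=d] ρ[d/f](π[f](R)))))) → 1

|E| = 1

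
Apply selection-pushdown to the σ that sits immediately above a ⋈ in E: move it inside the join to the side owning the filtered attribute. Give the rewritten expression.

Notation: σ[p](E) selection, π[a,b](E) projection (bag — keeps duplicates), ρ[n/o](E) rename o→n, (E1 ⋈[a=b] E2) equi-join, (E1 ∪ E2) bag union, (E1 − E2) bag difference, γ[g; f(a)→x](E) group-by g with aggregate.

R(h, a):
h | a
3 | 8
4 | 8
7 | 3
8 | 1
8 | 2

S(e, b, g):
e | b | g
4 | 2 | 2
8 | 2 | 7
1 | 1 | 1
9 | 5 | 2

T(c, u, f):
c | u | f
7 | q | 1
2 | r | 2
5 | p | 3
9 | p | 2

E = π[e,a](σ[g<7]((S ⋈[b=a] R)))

σ filters on g, owned by the left side.
E' = π[e,a]((σ[g<7](S) ⋈[b=a] R))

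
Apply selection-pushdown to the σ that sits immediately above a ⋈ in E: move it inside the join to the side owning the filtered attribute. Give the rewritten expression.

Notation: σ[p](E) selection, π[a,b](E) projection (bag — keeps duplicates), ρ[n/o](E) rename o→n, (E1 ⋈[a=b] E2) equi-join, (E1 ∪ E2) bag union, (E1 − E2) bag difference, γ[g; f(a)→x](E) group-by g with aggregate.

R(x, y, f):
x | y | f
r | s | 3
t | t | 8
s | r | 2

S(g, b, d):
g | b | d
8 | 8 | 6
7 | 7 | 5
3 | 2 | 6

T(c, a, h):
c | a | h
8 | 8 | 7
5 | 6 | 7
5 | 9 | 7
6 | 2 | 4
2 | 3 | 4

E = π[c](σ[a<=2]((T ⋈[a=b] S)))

σ filters on a, owned by the left side.
E' = π[c]((σ[a<=2](T) ⋈[a=b] S))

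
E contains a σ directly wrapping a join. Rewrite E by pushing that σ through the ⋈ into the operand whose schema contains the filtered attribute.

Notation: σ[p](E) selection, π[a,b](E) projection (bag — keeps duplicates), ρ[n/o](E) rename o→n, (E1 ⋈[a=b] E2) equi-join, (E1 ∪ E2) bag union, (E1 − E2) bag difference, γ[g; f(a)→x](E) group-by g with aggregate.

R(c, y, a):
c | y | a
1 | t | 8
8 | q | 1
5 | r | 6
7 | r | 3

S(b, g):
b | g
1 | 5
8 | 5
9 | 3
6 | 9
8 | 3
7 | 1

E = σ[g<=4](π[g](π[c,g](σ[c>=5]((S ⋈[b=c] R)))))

σ filters on c, owned by the right side.
E' = σ[g<=4](π[g](π[c,g]((S ⋈[b=c] σ[c>=5](R)))))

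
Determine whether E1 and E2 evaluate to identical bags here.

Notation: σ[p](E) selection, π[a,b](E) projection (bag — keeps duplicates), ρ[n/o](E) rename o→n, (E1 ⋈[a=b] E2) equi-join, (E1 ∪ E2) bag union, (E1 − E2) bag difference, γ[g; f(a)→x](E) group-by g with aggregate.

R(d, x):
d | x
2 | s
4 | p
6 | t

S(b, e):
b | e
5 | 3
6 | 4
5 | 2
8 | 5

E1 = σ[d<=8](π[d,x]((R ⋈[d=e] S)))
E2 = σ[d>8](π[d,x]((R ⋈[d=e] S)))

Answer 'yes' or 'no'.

E1 subexpression sizes:
  R → 3
  S → 4
  (R ⋈[d=e] S) → 2
  π[d,x]((R ⋈[d=e] S)) → 2
  σ[d<=8](π[d,x]((R ⋈[d=e] S))) → 2
E2 subexpression sizes:
  R → 3
  S → 4
  (R ⋈[d=e] S) → 2
  π[d,x]((R ⋈[d=e] S)) → 2
  σ[d>8](π[d,x]((R ⋈[d=e] S))) → 0

E1 result:
d | x
2 | s
4 | p
E2 result:
d | x
(0 rows)
Witness: (2, 's') appears 1× in E1 but 0× in E2.

no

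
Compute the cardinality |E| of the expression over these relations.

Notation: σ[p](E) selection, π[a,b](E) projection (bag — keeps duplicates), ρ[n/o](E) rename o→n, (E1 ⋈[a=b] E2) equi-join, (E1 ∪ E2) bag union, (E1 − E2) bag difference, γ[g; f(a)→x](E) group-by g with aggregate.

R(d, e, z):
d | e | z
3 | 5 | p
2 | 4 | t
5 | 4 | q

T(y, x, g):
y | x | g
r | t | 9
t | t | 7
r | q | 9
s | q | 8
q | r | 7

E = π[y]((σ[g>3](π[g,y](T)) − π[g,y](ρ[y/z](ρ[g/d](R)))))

Per-node cardinality:
  T → 5
  π[g,y](T) → 5
  σ[g>3](π[g,y](T)) → 5
  R → 3
  ρ[g/d](R) → 3
  ρ[y/z](ρ[g/d](R)) → 3
  π[g,y](ρ[y/z](ρ[g/d](R))) → 3
  (σ[g>3](π[g,y](T)) − π[g,y](ρ[y/z](ρ[g/d](R)))) → 5
  π[y]((σ[g>3](π[g,y](T)) − π[g,y](ρ[y/z](ρ[g/d](R))))) → 5

|E| = 5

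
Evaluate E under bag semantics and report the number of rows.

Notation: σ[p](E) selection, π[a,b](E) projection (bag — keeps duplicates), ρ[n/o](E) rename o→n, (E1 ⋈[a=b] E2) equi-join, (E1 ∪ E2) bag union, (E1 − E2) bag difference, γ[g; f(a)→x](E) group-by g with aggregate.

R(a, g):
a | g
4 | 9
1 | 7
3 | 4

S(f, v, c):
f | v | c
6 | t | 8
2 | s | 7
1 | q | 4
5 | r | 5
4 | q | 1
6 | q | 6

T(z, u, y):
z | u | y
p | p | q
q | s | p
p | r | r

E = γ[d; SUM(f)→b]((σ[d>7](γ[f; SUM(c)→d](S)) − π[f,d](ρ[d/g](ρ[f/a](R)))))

Per-node cardinality:
  S → 6
  γ[f; SUM(c)→d](S) → 5
  σ[d>7](γ[f; SUM(c)→d](S)) → 1
  R → 3
  ρ[f/a](R) → 3
  ρ[d/g](ρ[f/a](R)) → 3
  π[f,d](ρ[d/g](ρ[f/a](R))) → 3
  (σ[d>7](γ[f; SUM(c)→d](S)) − π[f,d](ρ[d/g](ρ[f/a](R)))) → 1
  γ[d; SUM(f)→b]((σ[d>7](γ[f; SUM(c)→d](S)) − π[f,d](ρ[d/g](ρ[f/a](R))))) → 1

|E| = 1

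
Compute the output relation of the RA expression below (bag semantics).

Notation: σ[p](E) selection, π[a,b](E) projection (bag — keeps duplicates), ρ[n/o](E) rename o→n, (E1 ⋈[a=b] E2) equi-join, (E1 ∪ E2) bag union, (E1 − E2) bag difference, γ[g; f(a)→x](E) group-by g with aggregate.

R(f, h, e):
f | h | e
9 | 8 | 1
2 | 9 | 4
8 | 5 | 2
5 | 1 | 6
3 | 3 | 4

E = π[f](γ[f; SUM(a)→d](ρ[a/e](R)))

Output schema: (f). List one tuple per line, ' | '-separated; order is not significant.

Subexpression sizes:
  R → 5
  ρ[a/e](R) → 5
  γ[f; SUM(a)→d](ρ[a/e](R)) → 5
  π[f](γ[f; SUM(a)→d](ρ[a/e](R))) → 5

== RESULT ==
f
2
3
5
8
9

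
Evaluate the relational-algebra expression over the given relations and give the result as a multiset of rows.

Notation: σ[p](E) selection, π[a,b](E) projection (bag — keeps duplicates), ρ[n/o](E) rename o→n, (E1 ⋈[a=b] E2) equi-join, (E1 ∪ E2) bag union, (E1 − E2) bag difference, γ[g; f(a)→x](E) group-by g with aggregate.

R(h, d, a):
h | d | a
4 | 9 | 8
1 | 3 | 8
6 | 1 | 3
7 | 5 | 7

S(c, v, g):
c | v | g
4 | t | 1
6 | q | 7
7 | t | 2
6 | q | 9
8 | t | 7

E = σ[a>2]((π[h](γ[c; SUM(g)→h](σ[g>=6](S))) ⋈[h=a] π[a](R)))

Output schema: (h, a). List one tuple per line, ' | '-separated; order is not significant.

Stepwise |·|:
  S → 5
  σ[g>=6](S) → 3
  γ[c; SUM(g)→h](σ[g>=6](S)) → 2
  π[h](γ[c; SUM(g)→h](σ[g>=6](S))) → 2
  R → 4
  π[a](R) → 4
  (π[h](γ[c; SUM(g)→h](σ[g>=6](S))) ⋈[h=a] π[a](R)) → 1
  σ[a>2]((π[h](γ[c; SUM(g)→h](σ[g>=6](S))) ⋈[h=a] π[a](R))) → 1

== RESULT ==
h | a
7 | 7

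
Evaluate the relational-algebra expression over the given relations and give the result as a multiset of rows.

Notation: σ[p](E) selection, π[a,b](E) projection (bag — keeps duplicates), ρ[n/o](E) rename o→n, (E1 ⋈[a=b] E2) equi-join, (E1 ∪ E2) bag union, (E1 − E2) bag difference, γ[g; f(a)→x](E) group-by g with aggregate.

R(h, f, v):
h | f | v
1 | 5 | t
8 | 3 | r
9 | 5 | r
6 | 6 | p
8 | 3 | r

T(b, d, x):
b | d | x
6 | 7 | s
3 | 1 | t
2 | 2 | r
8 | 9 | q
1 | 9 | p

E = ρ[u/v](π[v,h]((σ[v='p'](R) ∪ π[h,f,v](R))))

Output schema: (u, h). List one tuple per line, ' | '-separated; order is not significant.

Subexpression sizes:
  R → 5
  σ[v='p'](R) → 1
  R → 5
  π[h,f,v](R) → 5
  (σ[v='p'](R) ∪ π[h,f,v](R)) → 6
  π[v,h]((σ[v='p'](R) ∪ π[h,f,v](R))) → 6
  ρ[u/v](π[v,h]((σ[v='p'](R) ∪ π[h,f,v](R)))) → 6

== RESULT ==
u | h
p | 6
p | 6
r | 8
r | 8
r | 9
t | 1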